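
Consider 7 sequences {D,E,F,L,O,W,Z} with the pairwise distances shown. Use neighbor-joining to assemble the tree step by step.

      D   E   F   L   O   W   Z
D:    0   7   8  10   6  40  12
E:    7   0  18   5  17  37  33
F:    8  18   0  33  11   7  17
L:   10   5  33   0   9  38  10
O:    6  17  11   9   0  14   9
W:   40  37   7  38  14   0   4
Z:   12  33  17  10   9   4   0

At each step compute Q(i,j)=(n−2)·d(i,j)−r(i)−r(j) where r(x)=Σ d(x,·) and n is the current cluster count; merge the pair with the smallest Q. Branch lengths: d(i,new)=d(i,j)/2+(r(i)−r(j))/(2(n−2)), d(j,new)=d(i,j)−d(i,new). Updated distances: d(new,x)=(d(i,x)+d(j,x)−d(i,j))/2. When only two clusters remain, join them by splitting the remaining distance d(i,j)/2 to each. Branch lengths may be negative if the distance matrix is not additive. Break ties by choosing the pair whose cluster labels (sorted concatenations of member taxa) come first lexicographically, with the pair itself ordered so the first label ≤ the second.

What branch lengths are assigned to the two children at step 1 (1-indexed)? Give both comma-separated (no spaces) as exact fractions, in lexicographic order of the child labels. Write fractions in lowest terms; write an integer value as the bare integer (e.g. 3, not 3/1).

15/2,-7/2

1. join W+Z (d=4, Q=-205) ⇒ WZ; edges |W|=15/2, |Z|=-7/2
  updated: d(D,WZ)=24, d(E,WZ)=33, d(F,WZ)=10, d(L,WZ)=22, d(O,WZ)=19/2
2. join E+L (d=5, Q=-139) ⇒ EL; edges |E|=21/8, |L|=19/8
  updated: d(D,EL)=6, d(EL,F)=23, d(EL,O)=21/2, d(EL,WZ)=25
3. join D+EL (d=6, Q=-181/2) ⇒ DEL; edges |D|=-5/12, |EL|=77/12
  updated: d(DEL,F)=25/2, d(DEL,O)=21/4, d(DEL,WZ)=43/2
4. join DEL+O (d=21/4, Q=-109/2) ⇒ DELO; edges |DEL|=6, |O|=-3/4
  updated: d(DELO,F)=73/8, d(DELO,WZ)=103/8
5. join DELO+F (d=73/8, Q=-32) ⇒ DEFLO; edges |DELO|=6, |F|=25/8
  updated: d(DEFLO,WZ)=55/8
6. join DEFLO+WZ (d=55/8) ⇒ DEFLOWZ; edges |DEFLO|=55/16, |WZ|=55/16
final tree: ((((D:-5/12,(E:21/8,L:19/8):77/12):6,O:-3/4):6,F:25/8):55/16,(W:15/2,Z:-7/2):55/16)
total length: 145/4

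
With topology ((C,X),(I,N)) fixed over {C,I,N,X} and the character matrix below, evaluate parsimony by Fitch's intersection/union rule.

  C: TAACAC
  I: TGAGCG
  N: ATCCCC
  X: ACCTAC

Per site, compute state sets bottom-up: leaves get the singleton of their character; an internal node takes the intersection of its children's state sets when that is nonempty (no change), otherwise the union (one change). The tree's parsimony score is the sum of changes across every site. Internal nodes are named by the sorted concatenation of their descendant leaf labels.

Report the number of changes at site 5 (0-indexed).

site 0, node CX: C={T} ∪ X={A} → {A,T} (+1)
site 0, node IN: I={T} ∪ N={A} → {A,T} (+1)
site 0, node CINX: CX={A,T} ∩ IN={A,T} → {A,T} (+0)
site 1, node CX: C={A} ∪ X={C} → {A,C} (+1)
site 1, node IN: I={G} ∪ N={T} → {G,T} (+1)
site 1, node CINX: CX={A,C} ∪ IN={G,T} → {A,C,G,T} (+1)
site 2, node CX: C={A} ∪ X={C} → {A,C} (+1)
site 2, node IN: I={A} ∪ N={C} → {A,C} (+1)
site 2, node CINX: CX={A,C} ∩ IN={A,C} → {A,C} (+0)
site 3, node CX: C={C} ∪ X={T} → {C,T} (+1)
site 3, node IN: I={G} ∪ N={C} → {C,G} (+1)
site 3, node CINX: CX={C,T} ∩ IN={C,G} → {C} (+0)
site 4, node CX: C={A} ∩ X={A} → {A} (+0)
site 4, node IN: I={C} ∩ N={C} → {C} (+0)
site 4, node CINX: CX={A} ∪ IN={C} → {A,C} (+1)
site 5, node CX: C={C} ∩ X={C} → {C} (+0)
site 5, node IN: I={G} ∪ N={C} → {C,G} (+1)
site 5, node CINX: CX={C} ∩ IN={C,G} → {C} (+0)
per-site changes: [2, 3, 2, 2, 1, 1]; total = 11

1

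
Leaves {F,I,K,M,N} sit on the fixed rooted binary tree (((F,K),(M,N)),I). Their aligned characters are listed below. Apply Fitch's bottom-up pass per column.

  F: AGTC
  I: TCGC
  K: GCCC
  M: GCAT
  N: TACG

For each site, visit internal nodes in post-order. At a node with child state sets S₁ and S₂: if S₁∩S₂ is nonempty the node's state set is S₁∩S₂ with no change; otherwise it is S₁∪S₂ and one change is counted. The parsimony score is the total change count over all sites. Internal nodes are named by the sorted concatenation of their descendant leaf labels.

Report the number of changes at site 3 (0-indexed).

FK@0: {A} ∪ {G} = {A,G} (union, +1)
MN@0: {G} ∪ {T} = {G,T} (union, +1)
FKMN@0: {A,G} ∩ {G,T} = {G} (intersection, +0)
FIKMN@0: {G} ∪ {T} = {G,T} (union, +1)
FK@1: {G} ∪ {C} = {C,G} (union, +1)
MN@1: {C} ∪ {A} = {A,C} (union, +1)
FKMN@1: {C,G} ∩ {A,C} = {C} (intersection, +0)
FIKMN@1: {C} ∩ {C} = {C} (intersection, +0)
FK@2: {T} ∪ {C} = {C,T} (union, +1)
MN@2: {A} ∪ {C} = {A,C} (union, +1)
FKMN@2: {C,T} ∩ {A,C} = {C} (intersection, +0)
FIKMN@2: {C} ∪ {G} = {C,G} (union, +1)
FK@3: {C} ∩ {C} = {C} (intersection, +0)
MN@3: {T} ∪ {G} = {G,T} (union, +1)
FKMN@3: {C} ∪ {G,T} = {C,G,T} (union, +1)
FIKMN@3: {C,G,T} ∩ {C} = {C} (intersection, +0)
per-site changes: [3, 2, 3, 2]; total = 10

2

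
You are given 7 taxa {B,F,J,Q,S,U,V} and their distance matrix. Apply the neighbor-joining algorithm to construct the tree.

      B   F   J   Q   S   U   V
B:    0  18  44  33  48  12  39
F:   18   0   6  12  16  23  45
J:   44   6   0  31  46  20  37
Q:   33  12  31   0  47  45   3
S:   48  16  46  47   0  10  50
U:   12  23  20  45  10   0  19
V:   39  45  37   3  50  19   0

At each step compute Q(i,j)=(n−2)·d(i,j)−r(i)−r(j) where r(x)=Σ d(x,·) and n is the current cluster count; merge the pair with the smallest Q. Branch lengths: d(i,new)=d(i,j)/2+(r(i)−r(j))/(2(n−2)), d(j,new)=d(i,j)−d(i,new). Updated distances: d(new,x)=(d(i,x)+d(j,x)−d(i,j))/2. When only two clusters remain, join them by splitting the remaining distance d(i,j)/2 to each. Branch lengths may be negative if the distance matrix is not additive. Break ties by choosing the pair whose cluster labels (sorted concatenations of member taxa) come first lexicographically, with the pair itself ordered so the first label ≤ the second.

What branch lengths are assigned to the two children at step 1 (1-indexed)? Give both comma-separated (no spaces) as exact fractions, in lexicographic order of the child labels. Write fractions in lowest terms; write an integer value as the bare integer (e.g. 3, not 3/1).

-7/10,37/10

step 1: merge (Q,V) at d=3, Q=-349; branch lengths Q→-7/10, V→37/10; new cluster QV
  updated: d(B,QV)=69/2, d(F,QV)=27, d(J,QV)=65/2, d(QV,S)=47, d(QV,U)=61/2
step 2: merge (S,U) at d=10, Q=-445/2; branch lengths S→223/16, U→-63/16; new cluster SU
  updated: d(B,SU)=25, d(F,SU)=29/2, d(J,SU)=28, d(QV,SU)=135/4
step 3: merge (F,J) at d=6, Q=-158; branch lengths F→-9/2, J→21/2; new cluster FJ
  updated: d(B,FJ)=28, d(FJ,QV)=107/4, d(FJ,SU)=73/4
step 4: merge (B,SU) at d=25, Q=-229/2; branch lengths B→121/8, SU→79/8; new cluster BSU
  updated: d(BSU,FJ)=85/8, d(BSU,QV)=173/8
step 5: merge (BSU,FJ) at d=85/8, Q=-59; branch lengths BSU→11/4, FJ→63/8; new cluster BFJSU
  updated: d(BFJSU,QV)=151/8
step 6: merge (BFJSU,QV) at d=151/8; branch lengths BFJSU→151/16, QV→151/16; new cluster BFJQSUV
final tree: (((B:121/8,(S:223/16,U:-63/16):79/8):11/4,(F:-9/2,J:21/2):63/8):151/16,(Q:-7/10,V:37/10):151/16)
total length: 147/2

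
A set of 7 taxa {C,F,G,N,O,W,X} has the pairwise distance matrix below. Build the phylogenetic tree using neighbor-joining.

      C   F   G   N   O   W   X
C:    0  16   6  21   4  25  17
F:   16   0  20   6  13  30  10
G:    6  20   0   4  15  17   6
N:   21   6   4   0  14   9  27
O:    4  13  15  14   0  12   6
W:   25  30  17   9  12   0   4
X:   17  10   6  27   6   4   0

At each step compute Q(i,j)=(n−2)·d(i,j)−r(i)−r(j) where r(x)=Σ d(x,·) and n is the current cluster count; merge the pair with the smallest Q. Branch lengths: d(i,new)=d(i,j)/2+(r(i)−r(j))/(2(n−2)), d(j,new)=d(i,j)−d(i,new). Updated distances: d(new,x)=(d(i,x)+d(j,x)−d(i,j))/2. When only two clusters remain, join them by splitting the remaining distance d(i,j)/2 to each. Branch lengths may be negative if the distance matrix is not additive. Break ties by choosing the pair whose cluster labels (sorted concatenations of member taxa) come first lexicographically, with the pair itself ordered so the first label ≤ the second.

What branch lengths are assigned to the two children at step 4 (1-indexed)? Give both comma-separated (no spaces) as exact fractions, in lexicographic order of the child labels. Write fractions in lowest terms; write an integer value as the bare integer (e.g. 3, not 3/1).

9/2,13/2

step 1: merge (W,X) at d=4, Q=-147; branch lengths W→47/10, X→-7/10; new cluster WX
  updated: d(C,WX)=19, d(F,WX)=18, d(G,WX)=19/2, d(N,WX)=16, d(O,WX)=7
step 2: merge (F,N) at d=6, Q=-110; branch lengths F→9/2, N→3/2; new cluster FN
  updated: d(C,FN)=31/2, d(FN,G)=9, d(FN,O)=21/2, d(FN,WX)=14
step 3: merge (C,O) at d=4, Q=-69; branch lengths C→10/3, O→2/3; new cluster CO
  updated: d(CO,FN)=11, d(CO,G)=17/2, d(CO,WX)=11
step 4: merge (CO,WX) at d=11, Q=-43; branch lengths CO→9/2, WX→13/2; new cluster COWX
  updated: d(COWX,FN)=7, d(COWX,G)=7/2
step 5: merge (COWX,FN) at d=7, Q=-39/2; branch lengths COWX→3/4, FN→25/4; new cluster CFNOWX
  updated: d(CFNOWX,G)=11/4
step 6: merge (CFNOWX,G) at d=11/4; branch lengths CFNOWX→11/8, G→11/8; new cluster CFGNOWX
final tree: ((((C:10/3,O:2/3):9/2,(W:47/10,X:-7/10):13/2):3/4,(F:9/2,N:3/2):25/4):11/8,G:11/8)
total length: 139/4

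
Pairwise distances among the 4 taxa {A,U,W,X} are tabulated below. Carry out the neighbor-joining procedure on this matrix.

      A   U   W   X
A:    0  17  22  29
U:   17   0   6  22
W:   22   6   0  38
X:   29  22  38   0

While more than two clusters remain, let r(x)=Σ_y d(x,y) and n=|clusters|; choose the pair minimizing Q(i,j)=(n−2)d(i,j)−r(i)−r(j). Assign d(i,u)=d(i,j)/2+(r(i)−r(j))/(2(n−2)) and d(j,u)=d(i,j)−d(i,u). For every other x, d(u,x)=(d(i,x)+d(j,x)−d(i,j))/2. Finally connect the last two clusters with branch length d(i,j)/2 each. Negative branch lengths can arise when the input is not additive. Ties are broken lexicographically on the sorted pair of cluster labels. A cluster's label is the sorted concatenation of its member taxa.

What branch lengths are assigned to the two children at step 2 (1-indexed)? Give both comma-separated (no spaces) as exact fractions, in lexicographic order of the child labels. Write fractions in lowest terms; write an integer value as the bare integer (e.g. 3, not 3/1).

iteration 1: select A,X (d=29, Q=-99); attach at lengths (37/4, 79/4); label the merged cluster AX
  updated: d(AX,U)=5, d(AX,W)=31/2
iteration 2: select AX,U (d=5, Q=-53/2); attach at lengths (29/4, -9/4); label the merged cluster AUX
  updated: d(AUX,W)=33/4
iteration 3: select AUX,W (d=33/4); attach at lengths (33/8, 33/8); label the merged cluster AUWX
final tree: (((A:37/4,X:79/4):29/4,U:-9/4):33/8,W:33/8)
total length: 169/4

29/4,-9/4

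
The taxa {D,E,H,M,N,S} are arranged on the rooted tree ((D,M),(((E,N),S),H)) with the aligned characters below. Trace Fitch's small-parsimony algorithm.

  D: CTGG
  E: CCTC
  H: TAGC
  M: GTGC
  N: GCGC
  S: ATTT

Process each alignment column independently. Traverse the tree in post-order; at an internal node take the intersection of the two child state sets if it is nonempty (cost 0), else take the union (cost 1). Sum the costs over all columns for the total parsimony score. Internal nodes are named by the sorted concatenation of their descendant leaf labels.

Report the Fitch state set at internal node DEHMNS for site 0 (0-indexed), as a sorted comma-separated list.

C,G

[col 0] DM: children D:{C}, M:{G} ∪→ {C,G}; cost 1
[col 0] EN: children E:{C}, N:{G} ∪→ {C,G}; cost 1
[col 0] ENS: children EN:{C,G}, S:{A} ∪→ {A,C,G}; cost 1
[col 0] EHNS: children ENS:{A,C,G}, H:{T} ∪→ {A,C,G,T}; cost 1
[col 0] DEHMNS: children DM:{C,G}, EHNS:{A,C,G,T} ∩→ {C,G}; cost 0
[col 1] DM: children D:{T}, M:{T} ∩→ {T}; cost 0
[col 1] EN: children E:{C}, N:{C} ∩→ {C}; cost 0
[col 1] ENS: children EN:{C}, S:{T} ∪→ {C,T}; cost 1
[col 1] EHNS: children ENS:{C,T}, H:{A} ∪→ {A,C,T}; cost 1
[col 1] DEHMNS: children DM:{T}, EHNS:{A,C,T} ∩→ {T}; cost 0
[col 2] DM: children D:{G}, M:{G} ∩→ {G}; cost 0
[col 2] EN: children E:{T}, N:{G} ∪→ {G,T}; cost 1
[col 2] ENS: children EN:{G,T}, S:{T} ∩→ {T}; cost 0
[col 2] EHNS: children ENS:{T}, H:{G} ∪→ {G,T}; cost 1
[col 2] DEHMNS: children DM:{G}, EHNS:{G,T} ∩→ {G}; cost 0
[col 3] DM: children D:{G}, M:{C} ∪→ {C,G}; cost 1
[col 3] EN: children E:{C}, N:{C} ∩→ {C}; cost 0
[col 3] ENS: children EN:{C}, S:{T} ∪→ {C,T}; cost 1
[col 3] EHNS: children ENS:{C,T}, H:{C} ∩→ {C}; cost 0
[col 3] DEHMNS: children DM:{C,G}, EHNS:{C} ∩→ {C}; cost 0
per-site changes: [4, 2, 2, 2]; total = 10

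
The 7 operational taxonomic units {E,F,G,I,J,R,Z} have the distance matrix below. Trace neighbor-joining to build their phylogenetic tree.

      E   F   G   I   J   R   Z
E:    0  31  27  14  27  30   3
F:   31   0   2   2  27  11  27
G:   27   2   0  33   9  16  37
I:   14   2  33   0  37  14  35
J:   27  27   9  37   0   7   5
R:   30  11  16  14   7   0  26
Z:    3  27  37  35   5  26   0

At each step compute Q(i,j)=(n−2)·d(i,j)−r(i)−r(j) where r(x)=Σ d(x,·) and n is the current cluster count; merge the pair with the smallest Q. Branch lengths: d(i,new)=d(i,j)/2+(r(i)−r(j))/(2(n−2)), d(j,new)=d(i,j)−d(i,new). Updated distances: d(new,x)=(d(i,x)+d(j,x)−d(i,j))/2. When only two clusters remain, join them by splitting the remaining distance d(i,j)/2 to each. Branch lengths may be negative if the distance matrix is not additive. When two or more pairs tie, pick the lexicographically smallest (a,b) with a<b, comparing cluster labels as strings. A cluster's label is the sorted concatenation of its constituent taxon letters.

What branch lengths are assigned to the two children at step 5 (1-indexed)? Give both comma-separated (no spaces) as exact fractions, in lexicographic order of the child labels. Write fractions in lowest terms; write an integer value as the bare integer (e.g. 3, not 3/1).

115/32,275/32

step 1: merge (E,Z) at d=3, Q=-250; branch lengths E→7/5, Z→8/5; new cluster EZ
  updated: d(EZ,F)=55/2, d(EZ,G)=61/2, d(EZ,I)=23, d(EZ,J)=29/2, d(EZ,R)=53/2
step 2: merge (F,I) at d=2, Q=-341/2; branch lengths F→-63/16, I→95/16; new cluster FI
  updated: d(EZ,FI)=97/4, d(FI,G)=33/2, d(FI,J)=31, d(FI,R)=23/2
step 3: merge (EZ,J) at d=29/2, Q=-455/4; branch lengths EZ→311/24, J→37/24; new cluster EJZ
  updated: d(EJZ,FI)=163/8, d(EJZ,G)=25/2, d(EJZ,R)=19/2
step 4: merge (EJZ,G) at d=25/2, Q=-499/8; branch lengths EJZ→179/32, G→221/32; new cluster EGJZ
  updated: d(EGJZ,FI)=195/16, d(EGJZ,R)=13/2
step 5: merge (EGJZ,FI) at d=195/16, Q=-483/16; branch lengths EGJZ→115/32, FI→275/32; new cluster EFGIJZ
  updated: d(EFGIJZ,R)=93/32
step 6: merge (EFGIJZ,R) at d=93/32; branch lengths EFGIJZ→93/64, R→93/64; new cluster EFGIJRZ
final tree: (((((E:7/5,Z:8/5):311/24,J:37/24):179/32,G:221/32):115/32,(F:-63/16,I:95/16):275/32):93/64,R:93/64)
total length: 1507/32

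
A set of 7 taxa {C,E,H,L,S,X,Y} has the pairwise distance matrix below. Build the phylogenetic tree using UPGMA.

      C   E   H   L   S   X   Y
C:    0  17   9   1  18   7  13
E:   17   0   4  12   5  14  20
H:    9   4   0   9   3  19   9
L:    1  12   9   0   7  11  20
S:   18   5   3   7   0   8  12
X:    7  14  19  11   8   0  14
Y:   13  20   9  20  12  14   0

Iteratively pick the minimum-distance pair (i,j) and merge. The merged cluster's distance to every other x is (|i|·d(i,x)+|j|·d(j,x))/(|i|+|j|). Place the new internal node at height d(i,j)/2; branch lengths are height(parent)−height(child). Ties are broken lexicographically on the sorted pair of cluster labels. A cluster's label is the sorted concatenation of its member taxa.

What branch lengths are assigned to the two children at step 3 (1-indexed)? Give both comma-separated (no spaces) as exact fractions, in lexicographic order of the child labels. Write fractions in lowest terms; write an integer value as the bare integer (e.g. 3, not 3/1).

1. join C+L (d=1) ⇒ CL; edges |C|=1/2, |L|=1/2
  updated: d(CL,E)=29/2, d(CL,H)=9, d(CL,S)=25/2, d(CL,X)=9, d(CL,Y)=33/2
2. join H+S (d=3) ⇒ HS; edges |H|=3/2, |S|=3/2
  updated: d(CL,HS)=43/4, d(E,HS)=9/2, d(HS,X)=27/2, d(HS,Y)=21/2
3. join E+HS (d=9/2) ⇒ EHS; edges |E|=9/4, |HS|=3/4
  updated: d(CL,EHS)=12, d(EHS,X)=41/3, d(EHS,Y)=41/3
4. join CL+X (d=9) ⇒ CLX; edges |CL|=4, |X|=9/2
  updated: d(CLX,EHS)=113/9, d(CLX,Y)=47/3
5. join CLX+EHS (d=113/9) ⇒ CEHLSX; edges |CLX|=16/9, |EHS|=145/36
  updated: d(CEHLSX,Y)=44/3
6. join CEHLSX+Y (d=44/3) ⇒ CEHLSXY; edges |CEHLSX|=19/18, |Y|=22/3
final tree: ((((C:1/2,L:1/2):4,X:9/2):16/9,(E:9/4,(H:3/2,S:3/2):3/4):145/36):19/18,Y:22/3)
total length: 1069/36

9/4,3/4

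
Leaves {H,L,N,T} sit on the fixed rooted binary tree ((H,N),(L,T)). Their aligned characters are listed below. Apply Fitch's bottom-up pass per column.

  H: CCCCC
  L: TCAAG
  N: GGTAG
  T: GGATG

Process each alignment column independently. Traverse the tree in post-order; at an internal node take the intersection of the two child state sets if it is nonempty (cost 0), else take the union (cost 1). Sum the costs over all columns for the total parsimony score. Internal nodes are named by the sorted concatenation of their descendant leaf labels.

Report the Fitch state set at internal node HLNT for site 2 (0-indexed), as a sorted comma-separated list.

HN@0: {C} ∪ {G} = {C,G} (union, +1)
LT@0: {T} ∪ {G} = {G,T} (union, +1)
HLNT@0: {C,G} ∩ {G,T} = {G} (intersection, +0)
HN@1: {C} ∪ {G} = {C,G} (union, +1)
LT@1: {C} ∪ {G} = {C,G} (union, +1)
HLNT@1: {C,G} ∩ {C,G} = {C,G} (intersection, +0)
HN@2: {C} ∪ {T} = {C,T} (union, +1)
LT@2: {A} ∩ {A} = {A} (intersection, +0)
HLNT@2: {C,T} ∪ {A} = {A,C,T} (union, +1)
HN@3: {C} ∪ {A} = {A,C} (union, +1)
LT@3: {A} ∪ {T} = {A,T} (union, +1)
HLNT@3: {A,C} ∩ {A,T} = {A} (intersection, +0)
HN@4: {C} ∪ {G} = {C,G} (union, +1)
LT@4: {G} ∩ {G} = {G} (intersection, +0)
HLNT@4: {C,G} ∩ {G} = {G} (intersection, +0)
per-site changes: [2, 2, 2, 2, 1]; total = 9

A,C,T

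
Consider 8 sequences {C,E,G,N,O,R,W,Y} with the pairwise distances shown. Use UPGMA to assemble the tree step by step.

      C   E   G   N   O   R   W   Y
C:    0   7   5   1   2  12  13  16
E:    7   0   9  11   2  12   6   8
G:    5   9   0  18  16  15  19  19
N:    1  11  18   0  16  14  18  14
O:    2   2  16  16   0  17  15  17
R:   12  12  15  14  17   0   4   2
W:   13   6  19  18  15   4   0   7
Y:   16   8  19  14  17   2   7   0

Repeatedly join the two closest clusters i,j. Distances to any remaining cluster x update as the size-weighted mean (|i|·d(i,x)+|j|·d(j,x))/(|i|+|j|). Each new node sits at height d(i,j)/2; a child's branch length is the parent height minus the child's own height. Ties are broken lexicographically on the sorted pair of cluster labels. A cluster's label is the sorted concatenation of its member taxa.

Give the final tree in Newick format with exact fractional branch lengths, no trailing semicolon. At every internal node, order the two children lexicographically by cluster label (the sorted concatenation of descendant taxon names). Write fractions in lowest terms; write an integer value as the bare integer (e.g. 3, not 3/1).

((((C:1/2,N:1/2):4,(E:1,O:1):7/2):3/2,G:6):7/6,((R:1,Y:1):7/4,W:11/4):53/12)

iteration 1: select C,N (d=1); attach at lengths (1/2, 1/2); label the merged cluster CN
  updated: d(CN,E)=9, d(CN,G)=23/2, d(CN,O)=9, d(CN,R)=13, d(CN,W)=31/2, d(CN,Y)=15
iteration 2: select E,O (d=2); attach at lengths (1, 1); label the merged cluster EO
  updated: d(CN,EO)=9, d(EO,G)=25/2, d(EO,R)=29/2, d(EO,W)=21/2, d(EO,Y)=25/2
iteration 3: select R,Y (d=2); attach at lengths (1, 1); label the merged cluster RY
  updated: d(CN,RY)=14, d(EO,RY)=27/2, d(G,RY)=17, d(RY,W)=11/2
iteration 4: select RY,W (d=11/2); attach at lengths (7/4, 11/4); label the merged cluster RWY
  updated: d(CN,RWY)=29/2, d(EO,RWY)=25/2, d(G,RWY)=53/3
iteration 5: select CN,EO (d=9); attach at lengths (4, 7/2); label the merged cluster CENO
  updated: d(CENO,G)=12, d(CENO,RWY)=27/2
iteration 6: select CENO,G (d=12); attach at lengths (3/2, 6); label the merged cluster CEGNO
  updated: d(CEGNO,RWY)=43/3
iteration 7: select CEGNO,RWY (d=43/3); attach at lengths (7/6, 53/12); label the merged cluster CEGNORWY
final tree: ((((C:1/2,N:1/2):4,(E:1,O:1):7/2):3/2,G:6):7/6,((R:1,Y:1):7/4,W:11/4):53/12)
total length: 361/12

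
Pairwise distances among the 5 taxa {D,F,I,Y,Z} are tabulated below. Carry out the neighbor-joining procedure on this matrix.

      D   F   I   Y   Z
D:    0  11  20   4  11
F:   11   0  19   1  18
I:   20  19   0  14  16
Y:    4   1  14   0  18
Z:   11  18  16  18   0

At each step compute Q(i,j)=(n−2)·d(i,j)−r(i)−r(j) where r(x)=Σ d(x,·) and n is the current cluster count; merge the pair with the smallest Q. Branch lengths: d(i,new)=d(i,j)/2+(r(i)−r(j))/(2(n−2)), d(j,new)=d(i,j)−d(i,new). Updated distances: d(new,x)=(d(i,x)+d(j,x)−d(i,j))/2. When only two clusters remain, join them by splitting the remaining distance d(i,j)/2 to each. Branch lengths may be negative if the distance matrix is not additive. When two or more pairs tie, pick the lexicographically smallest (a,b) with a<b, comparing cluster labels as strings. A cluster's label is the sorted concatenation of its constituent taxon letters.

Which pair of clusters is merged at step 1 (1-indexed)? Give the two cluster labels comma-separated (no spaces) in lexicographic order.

iteration 1: select I,Z (d=16, Q=-84); attach at lengths (9, 7); label the merged cluster IZ
  updated: d(D,IZ)=15/2, d(F,IZ)=21/2, d(IZ,Y)=8
iteration 2: select D,IZ (d=15/2, Q=-67/2); attach at lengths (23/8, 37/8); label the merged cluster DIZ
  updated: d(DIZ,F)=7, d(DIZ,Y)=9/4
iteration 3: select DIZ,F (d=7, Q=-41/4); attach at lengths (33/8, 23/8); label the merged cluster DFIZ
  updated: d(DFIZ,Y)=-15/8
iteration 4: select DFIZ,Y (d=-15/8); attach at lengths (-15/16, -15/16); label the merged cluster DFIYZ
final tree: (((D:23/8,(I:9,Z:7):37/8):33/8,F:23/8):-15/16,Y:-15/16)
total length: 229/8

I,Z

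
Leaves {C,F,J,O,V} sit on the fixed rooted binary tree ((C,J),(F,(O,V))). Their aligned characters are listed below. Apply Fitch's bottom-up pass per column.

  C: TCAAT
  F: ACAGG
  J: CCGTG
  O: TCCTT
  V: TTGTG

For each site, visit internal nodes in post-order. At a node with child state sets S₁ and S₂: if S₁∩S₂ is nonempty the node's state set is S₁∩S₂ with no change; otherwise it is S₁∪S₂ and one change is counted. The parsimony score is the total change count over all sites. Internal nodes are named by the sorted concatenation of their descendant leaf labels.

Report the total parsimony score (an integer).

site 0, node CJ: C={T} ∪ J={C} → {C,T} (+1)
site 0, node OV: O={T} ∩ V={T} → {T} (+0)
site 0, node FOV: F={A} ∪ OV={T} → {A,T} (+1)
site 0, node CFJOV: CJ={C,T} ∩ FOV={A,T} → {T} (+0)
site 1, node CJ: C={C} ∩ J={C} → {C} (+0)
site 1, node OV: O={C} ∪ V={T} → {C,T} (+1)
site 1, node FOV: F={C} ∩ OV={C,T} → {C} (+0)
site 1, node CFJOV: CJ={C} ∩ FOV={C} → {C} (+0)
site 2, node CJ: C={A} ∪ J={G} → {A,G} (+1)
site 2, node OV: O={C} ∪ V={G} → {C,G} (+1)
site 2, node FOV: F={A} ∪ OV={C,G} → {A,C,G} (+1)
site 2, node CFJOV: CJ={A,G} ∩ FOV={A,C,G} → {A,G} (+0)
site 3, node CJ: C={A} ∪ J={T} → {A,T} (+1)
site 3, node OV: O={T} ∩ V={T} → {T} (+0)
site 3, node FOV: F={G} ∪ OV={T} → {G,T} (+1)
site 3, node CFJOV: CJ={A,T} ∩ FOV={G,T} → {T} (+0)
site 4, node CJ: C={T} ∪ J={G} → {G,T} (+1)
site 4, node OV: O={T} ∪ V={G} → {G,T} (+1)
site 4, node FOV: F={G} ∩ OV={G,T} → {G} (+0)
site 4, node CFJOV: CJ={G,T} ∩ FOV={G} → {G} (+0)
per-site changes: [2, 1, 3, 2, 2]; total = 10

10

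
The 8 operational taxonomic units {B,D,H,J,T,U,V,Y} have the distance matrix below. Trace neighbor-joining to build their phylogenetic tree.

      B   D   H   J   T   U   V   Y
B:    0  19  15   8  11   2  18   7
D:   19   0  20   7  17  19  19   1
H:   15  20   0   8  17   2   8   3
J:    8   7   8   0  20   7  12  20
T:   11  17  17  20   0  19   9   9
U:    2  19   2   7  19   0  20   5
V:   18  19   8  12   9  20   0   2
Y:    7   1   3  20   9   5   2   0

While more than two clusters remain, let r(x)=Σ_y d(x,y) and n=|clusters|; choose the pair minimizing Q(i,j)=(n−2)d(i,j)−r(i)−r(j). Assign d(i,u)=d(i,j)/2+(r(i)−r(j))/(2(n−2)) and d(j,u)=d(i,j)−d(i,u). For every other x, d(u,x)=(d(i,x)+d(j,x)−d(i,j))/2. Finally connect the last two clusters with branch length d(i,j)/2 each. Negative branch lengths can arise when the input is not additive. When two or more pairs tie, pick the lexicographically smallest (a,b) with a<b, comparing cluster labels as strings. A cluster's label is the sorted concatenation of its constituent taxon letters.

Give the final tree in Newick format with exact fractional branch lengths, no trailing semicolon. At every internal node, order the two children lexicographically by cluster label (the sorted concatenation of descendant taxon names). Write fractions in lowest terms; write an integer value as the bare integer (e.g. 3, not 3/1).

((((B:3,U:-1):23/8,J:29/8):7/4,((D:61/12,Y:-49/12):61/16,(T:113/20,V:67/20):47/16):27/8):11/8,H:11/8)

1. join D+Y (d=1, Q=-143) ⇒ DY; edges |D|=61/12, |Y|=-49/12
  updated: d(B,DY)=25/2, d(DY,H)=11, d(DY,J)=13, d(DY,T)=25/2, d(DY,U)=23/2, d(DY,V)=10
2. join T+V (d=9, Q=-241/2) ⇒ TV; edges |T|=113/20, |V|=67/20
  updated: d(B,TV)=10, d(DY,TV)=27/4, d(H,TV)=8, d(J,TV)=23/2, d(TV,U)=15
3. join DY+TV (d=27/4, Q=-79) ⇒ DTVY; edges |DY|=61/16, |TV|=47/16
  updated: d(B,DTVY)=63/8, d(DTVY,H)=49/8, d(DTVY,J)=71/8, d(DTVY,U)=79/8
4. join B+U (d=2, Q=-191/4) ⇒ BU; edges |B|=3, |U|=-1
  updated: d(BU,DTVY)=63/8, d(BU,H)=15/2, d(BU,J)=13/2
5. join BU+J (d=13/2, Q=-129/4) ⇒ BJU; edges |BU|=23/8, |J|=29/8
  updated: d(BJU,DTVY)=41/8, d(BJU,H)=9/2
6. join BJU+DTVY (d=41/8, Q=-63/4) ⇒ BDJTUVY; edges |BJU|=7/4, |DTVY|=27/8
  updated: d(BDJTUVY,H)=11/4
7. join BDJTUVY+H (d=11/4) ⇒ BDHJTUVY; edges |BDJTUVY|=11/8, |H|=11/8
final tree: ((((B:3,U:-1):23/8,J:29/8):7/4,((D:61/12,Y:-49/12):61/16,(T:113/20,V:67/20):47/16):27/8):11/8,H:11/8)
total length: 265/8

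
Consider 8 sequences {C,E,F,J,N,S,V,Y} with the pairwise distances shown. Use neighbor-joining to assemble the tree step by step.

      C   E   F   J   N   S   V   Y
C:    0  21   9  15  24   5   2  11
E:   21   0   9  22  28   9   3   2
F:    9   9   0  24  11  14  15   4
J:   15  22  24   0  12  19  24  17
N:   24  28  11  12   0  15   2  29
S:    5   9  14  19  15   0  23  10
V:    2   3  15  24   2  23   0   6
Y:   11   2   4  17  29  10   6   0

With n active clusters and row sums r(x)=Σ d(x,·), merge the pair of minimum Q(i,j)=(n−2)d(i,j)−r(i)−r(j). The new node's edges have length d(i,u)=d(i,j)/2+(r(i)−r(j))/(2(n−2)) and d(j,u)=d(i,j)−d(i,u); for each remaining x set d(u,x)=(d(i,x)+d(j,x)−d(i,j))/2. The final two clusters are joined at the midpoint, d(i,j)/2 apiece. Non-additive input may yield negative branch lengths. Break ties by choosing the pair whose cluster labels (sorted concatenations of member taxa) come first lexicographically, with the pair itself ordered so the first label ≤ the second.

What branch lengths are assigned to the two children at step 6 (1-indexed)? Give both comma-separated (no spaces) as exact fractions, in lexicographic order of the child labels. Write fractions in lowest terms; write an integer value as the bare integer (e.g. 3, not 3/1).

step 1: merge (N,V) at d=2, Q=-184; branch lengths N→29/6, V→-17/6; new cluster NV
  updated: d(C,NV)=12, d(E,NV)=29/2, d(F,NV)=12, d(J,NV)=17, d(NV,S)=18, d(NV,Y)=33/2
step 2: merge (E,Y) at d=2, Q=-128; branch lengths E→27/10, Y→-7/10; new cluster EY
  updated: d(C,EY)=15, d(EY,F)=11/2, d(EY,J)=37/2, d(EY,NV)=29/2, d(EY,S)=17/2
step 3: merge (EY,F) at d=11/2, Q=-209/2; branch lengths EY→39/16, F→49/16; new cluster EFY
  updated: d(C,EFY)=37/4, d(EFY,J)=37/2, d(EFY,NV)=21/2, d(EFY,S)=17/2
step 4: merge (C,S) at d=5, Q=-307/4; branch lengths C→23/24, S→97/24; new cluster CS
  updated: d(CS,EFY)=51/8, d(CS,J)=29/2, d(CS,NV)=25/2
step 5: merge (CS,EFY) at d=51/8, Q=-56; branch lengths CS→43/16, EFY→59/16; new cluster CEFSY
  updated: d(CEFSY,J)=213/16, d(CEFSY,NV)=133/16
step 6: merge (CEFSY,J) at d=213/16, Q=-309/8; branch lengths CEFSY→37/16, J→11; new cluster CEFJSY
  updated: d(CEFJSY,NV)=6
step 7: merge (CEFJSY,NV) at d=6; branch lengths CEFJSY→3, NV→3; new cluster CEFJNSVY
final tree: ((((C:23/24,S:97/24):43/16,((E:27/10,Y:-7/10):39/16,F:49/16):59/16):37/16,J:11):3,(N:29/6,V:-17/6):3)
total length: 643/16

37/16,11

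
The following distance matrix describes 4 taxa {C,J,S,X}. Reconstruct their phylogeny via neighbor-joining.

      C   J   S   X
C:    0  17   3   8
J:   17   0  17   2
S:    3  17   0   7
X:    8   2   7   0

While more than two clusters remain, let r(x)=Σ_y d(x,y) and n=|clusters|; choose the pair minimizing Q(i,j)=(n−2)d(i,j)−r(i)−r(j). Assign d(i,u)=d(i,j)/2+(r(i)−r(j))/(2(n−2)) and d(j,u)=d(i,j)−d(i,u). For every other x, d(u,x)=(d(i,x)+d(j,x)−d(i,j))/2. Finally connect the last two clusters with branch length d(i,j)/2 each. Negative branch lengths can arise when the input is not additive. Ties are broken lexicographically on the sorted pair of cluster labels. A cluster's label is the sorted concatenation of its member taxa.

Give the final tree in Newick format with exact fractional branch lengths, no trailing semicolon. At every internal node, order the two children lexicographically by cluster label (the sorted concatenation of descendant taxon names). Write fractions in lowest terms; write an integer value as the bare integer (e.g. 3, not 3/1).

(((C:7/4,S:5/4):39/4,J:23/4):-15/8,X:-15/8)

1. join C+S (d=3, Q=-49) ⇒ CS; edges |C|=7/4, |S|=5/4
  updated: d(CS,J)=31/2, d(CS,X)=6
2. join CS+J (d=31/2, Q=-47/2) ⇒ CJS; edges |CS|=39/4, |J|=23/4
  updated: d(CJS,X)=-15/4
3. join CJS+X (d=-15/4) ⇒ CJSX; edges |CJS|=-15/8, |X|=-15/8
final tree: (((C:7/4,S:5/4):39/4,J:23/4):-15/8,X:-15/8)
total length: 59/4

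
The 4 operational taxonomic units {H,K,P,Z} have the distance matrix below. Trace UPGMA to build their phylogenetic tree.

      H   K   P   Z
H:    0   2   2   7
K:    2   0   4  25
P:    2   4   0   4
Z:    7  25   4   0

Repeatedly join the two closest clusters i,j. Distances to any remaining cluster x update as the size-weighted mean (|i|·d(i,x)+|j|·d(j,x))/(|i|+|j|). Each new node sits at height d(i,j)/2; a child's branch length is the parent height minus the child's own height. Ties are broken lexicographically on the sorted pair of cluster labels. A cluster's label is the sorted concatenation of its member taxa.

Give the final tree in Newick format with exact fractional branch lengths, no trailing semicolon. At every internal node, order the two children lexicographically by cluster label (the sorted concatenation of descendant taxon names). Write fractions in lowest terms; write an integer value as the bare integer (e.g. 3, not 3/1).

(((H:1,K:1):1/2,P:3/2):9/2,Z:6)

step 1: merge (H,K) at d=2; branch lengths H→1, K→1; new cluster HK
  updated: d(HK,P)=3, d(HK,Z)=16
step 2: merge (HK,P) at d=3; branch lengths HK→1/2, P→3/2; new cluster HKP
  updated: d(HKP,Z)=12
step 3: merge (HKP,Z) at d=12; branch lengths HKP→9/2, Z→6; new cluster HKPZ
final tree: (((H:1,K:1):1/2,P:3/2):9/2,Z:6)
total length: 29/2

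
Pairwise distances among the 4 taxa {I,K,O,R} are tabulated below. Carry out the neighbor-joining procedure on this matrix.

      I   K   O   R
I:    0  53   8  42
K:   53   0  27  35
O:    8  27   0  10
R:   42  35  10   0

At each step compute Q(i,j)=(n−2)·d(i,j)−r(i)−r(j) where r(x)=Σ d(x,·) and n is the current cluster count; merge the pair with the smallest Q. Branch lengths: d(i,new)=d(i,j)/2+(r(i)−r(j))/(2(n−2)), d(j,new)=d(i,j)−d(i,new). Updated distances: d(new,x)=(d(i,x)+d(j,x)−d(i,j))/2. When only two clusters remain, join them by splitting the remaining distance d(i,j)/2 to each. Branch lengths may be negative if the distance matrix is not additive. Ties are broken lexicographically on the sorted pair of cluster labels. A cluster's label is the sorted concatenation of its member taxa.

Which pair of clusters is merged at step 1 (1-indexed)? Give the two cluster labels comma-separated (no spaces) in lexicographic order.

I,O

step 1: merge (I,O) at d=8, Q=-132; branch lengths I→37/2, O→-21/2; new cluster IO
  updated: d(IO,K)=36, d(IO,R)=22
step 2: merge (IO,K) at d=36, Q=-93; branch lengths IO→23/2, K→49/2; new cluster IKO
  updated: d(IKO,R)=21/2
step 3: merge (IKO,R) at d=21/2; branch lengths IKO→21/4, R→21/4; new cluster IKOR
final tree: (((I:37/2,O:-21/2):23/2,K:49/2):21/4,R:21/4)
total length: 109/2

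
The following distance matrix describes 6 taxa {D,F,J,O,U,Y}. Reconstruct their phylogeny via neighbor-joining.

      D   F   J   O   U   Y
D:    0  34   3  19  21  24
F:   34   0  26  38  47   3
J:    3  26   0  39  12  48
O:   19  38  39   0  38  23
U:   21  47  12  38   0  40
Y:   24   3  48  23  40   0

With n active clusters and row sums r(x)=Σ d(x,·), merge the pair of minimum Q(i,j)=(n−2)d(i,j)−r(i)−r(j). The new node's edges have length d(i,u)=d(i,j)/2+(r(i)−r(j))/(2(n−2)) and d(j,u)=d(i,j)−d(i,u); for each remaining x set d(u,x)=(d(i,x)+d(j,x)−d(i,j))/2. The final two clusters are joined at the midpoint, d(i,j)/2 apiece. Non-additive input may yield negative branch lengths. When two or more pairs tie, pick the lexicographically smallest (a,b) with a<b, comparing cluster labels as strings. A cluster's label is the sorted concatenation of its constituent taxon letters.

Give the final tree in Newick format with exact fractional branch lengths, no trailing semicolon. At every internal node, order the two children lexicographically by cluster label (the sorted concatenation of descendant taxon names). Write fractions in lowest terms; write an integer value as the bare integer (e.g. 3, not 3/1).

1. join F+Y (d=3, Q=-274) ⇒ FY; edges |F|=11/4, |Y|=1/4
  updated: d(D,FY)=55/2, d(FY,J)=71/2, d(FY,O)=29, d(FY,U)=42
2. join FY+O (d=29, Q=-172) ⇒ FOY; edges |FY|=16, |O|=13
  updated: d(D,FOY)=35/4, d(FOY,J)=91/4, d(FOY,U)=51/2
3. join D+FOY (d=35/4, Q=-289/4) ⇒ DFOY; edges |D|=-27/16, |FOY|=167/16
  updated: d(DFOY,J)=17/2, d(DFOY,U)=151/8
4. join DFOY+J (d=17/2, Q=-315/8) ⇒ DFJOY; edges |DFOY|=123/16, |J|=13/16
  updated: d(DFJOY,U)=179/16
5. join DFJOY+U (d=179/16) ⇒ DFJOUY; edges |DFJOY|=179/32, |U|=179/32
final tree: (((D:-27/16,((F:11/4,Y:1/4):16,O:13):167/16):123/16,J:13/16):179/32,U:179/32)
total length: 967/16

(((D:-27/16,((F:11/4,Y:1/4):16,O:13):167/16):123/16,J:13/16):179/32,U:179/32)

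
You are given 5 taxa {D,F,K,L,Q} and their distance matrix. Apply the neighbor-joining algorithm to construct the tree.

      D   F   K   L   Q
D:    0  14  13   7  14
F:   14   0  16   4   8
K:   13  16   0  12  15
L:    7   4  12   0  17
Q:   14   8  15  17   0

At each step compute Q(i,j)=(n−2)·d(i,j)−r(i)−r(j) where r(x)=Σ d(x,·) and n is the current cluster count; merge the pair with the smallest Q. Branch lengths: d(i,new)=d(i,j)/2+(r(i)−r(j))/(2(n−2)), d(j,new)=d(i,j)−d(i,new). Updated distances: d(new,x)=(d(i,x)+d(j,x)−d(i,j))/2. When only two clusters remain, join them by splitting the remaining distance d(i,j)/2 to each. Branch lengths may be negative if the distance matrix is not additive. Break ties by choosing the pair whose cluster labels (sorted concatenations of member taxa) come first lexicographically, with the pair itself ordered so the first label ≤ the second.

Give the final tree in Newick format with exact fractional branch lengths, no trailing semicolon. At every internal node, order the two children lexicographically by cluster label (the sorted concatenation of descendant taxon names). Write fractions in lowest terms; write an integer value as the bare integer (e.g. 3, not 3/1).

(((D:37/8,L:19/8):9/8,(F:2,Q:6):29/8):63/16,K:63/16)

step 1: merge (F,Q) at d=8, Q=-72; branch lengths F→2, Q→6; new cluster FQ
  updated: d(D,FQ)=10, d(FQ,K)=23/2, d(FQ,L)=13/2
step 2: merge (D,L) at d=7, Q=-83/2; branch lengths D→37/8, L→19/8; new cluster DL
  updated: d(DL,FQ)=19/4, d(DL,K)=9
step 3: merge (DL,FQ) at d=19/4, Q=-101/4; branch lengths DL→9/8, FQ→29/8; new cluster DFLQ
  updated: d(DFLQ,K)=63/8
step 4: merge (DFLQ,K) at d=63/8; branch lengths DFLQ→63/16, K→63/16; new cluster DFKLQ
final tree: (((D:37/8,L:19/8):9/8,(F:2,Q:6):29/8):63/16,K:63/16)
total length: 221/8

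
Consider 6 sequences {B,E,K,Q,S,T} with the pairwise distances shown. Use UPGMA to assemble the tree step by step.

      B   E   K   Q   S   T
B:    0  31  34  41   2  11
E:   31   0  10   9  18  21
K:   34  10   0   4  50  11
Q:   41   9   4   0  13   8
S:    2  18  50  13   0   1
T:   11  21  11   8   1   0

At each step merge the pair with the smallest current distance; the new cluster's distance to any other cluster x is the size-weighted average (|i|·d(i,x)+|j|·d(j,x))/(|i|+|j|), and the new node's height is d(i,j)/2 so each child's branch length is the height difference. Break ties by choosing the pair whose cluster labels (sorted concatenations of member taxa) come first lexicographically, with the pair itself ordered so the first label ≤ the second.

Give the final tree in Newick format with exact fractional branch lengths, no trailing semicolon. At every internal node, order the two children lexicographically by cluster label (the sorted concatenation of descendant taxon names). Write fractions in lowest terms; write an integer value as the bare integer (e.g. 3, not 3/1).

((B:13/4,(S:1/2,T:1/2):11/4):337/36,(E:19/4,(K:2,Q:2):11/4):283/36)

step 1: merge (S,T) at d=1; branch lengths S→1/2, T→1/2; new cluster ST
  updated: d(B,ST)=13/2, d(E,ST)=39/2, d(K,ST)=61/2, d(Q,ST)=21/2
step 2: merge (K,Q) at d=4; branch lengths K→2, Q→2; new cluster KQ
  updated: d(B,KQ)=75/2, d(E,KQ)=19/2, d(KQ,ST)=41/2
step 3: merge (B,ST) at d=13/2; branch lengths B→13/4, ST→11/4; new cluster BST
  updated: d(BST,E)=70/3, d(BST,KQ)=157/6
step 4: merge (E,KQ) at d=19/2; branch lengths E→19/4, KQ→11/4; new cluster EKQ
  updated: d(BST,EKQ)=227/9
step 5: merge (BST,EKQ) at d=227/9; branch lengths BST→337/36, EKQ→283/36; new cluster BEKQST
final tree: ((B:13/4,(S:1/2,T:1/2):11/4):337/36,(E:19/4,(K:2,Q:2):11/4):283/36)
total length: 643/18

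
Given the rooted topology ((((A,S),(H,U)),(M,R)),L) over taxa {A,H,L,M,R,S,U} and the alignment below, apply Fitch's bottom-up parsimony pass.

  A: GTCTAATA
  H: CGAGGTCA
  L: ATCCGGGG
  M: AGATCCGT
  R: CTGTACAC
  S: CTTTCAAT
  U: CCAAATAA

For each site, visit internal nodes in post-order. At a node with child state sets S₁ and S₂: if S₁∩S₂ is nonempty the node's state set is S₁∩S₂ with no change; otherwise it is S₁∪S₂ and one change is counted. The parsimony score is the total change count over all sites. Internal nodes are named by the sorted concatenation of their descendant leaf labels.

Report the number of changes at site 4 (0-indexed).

4

site 0, node AS: A={G} ∪ S={C} → {C,G} (+1)
site 0, node HU: H={C} ∩ U={C} → {C} (+0)
site 0, node AHSU: AS={C,G} ∩ HU={C} → {C} (+0)
site 0, node MR: M={A} ∪ R={C} → {A,C} (+1)
site 0, node AHMRSU: AHSU={C} ∩ MR={A,C} → {C} (+0)
site 0, node AHLMRSU: AHMRSU={C} ∪ L={A} → {A,C} (+1)
site 1, node AS: A={T} ∩ S={T} → {T} (+0)
site 1, node HU: H={G} ∪ U={C} → {C,G} (+1)
site 1, node AHSU: AS={T} ∪ HU={C,G} → {C,G,T} (+1)
site 1, node MR: M={G} ∪ R={T} → {G,T} (+1)
site 1, node AHMRSU: AHSU={C,G,T} ∩ MR={G,T} → {G,T} (+0)
site 1, node AHLMRSU: AHMRSU={G,T} ∩ L={T} → {T} (+0)
site 2, node AS: A={C} ∪ S={T} → {C,T} (+1)
site 2, node HU: H={A} ∩ U={A} → {A} (+0)
site 2, node AHSU: AS={C,T} ∪ HU={A} → {A,C,T} (+1)
site 2, node MR: M={A} ∪ R={G} → {A,G} (+1)
site 2, node AHMRSU: AHSU={A,C,T} ∩ MR={A,G} → {A} (+0)
site 2, node AHLMRSU: AHMRSU={A} ∪ L={C} → {A,C} (+1)
site 3, node AS: A={T} ∩ S={T} → {T} (+0)
site 3, node HU: H={G} ∪ U={A} → {A,G} (+1)
site 3, node AHSU: AS={T} ∪ HU={A,G} → {A,G,T} (+1)
site 3, node MR: M={T} ∩ R={T} → {T} (+0)
site 3, node AHMRSU: AHSU={A,G,T} ∩ MR={T} → {T} (+0)
site 3, node AHLMRSU: AHMRSU={T} ∪ L={C} → {C,T} (+1)
site 4, node AS: A={A} ∪ S={C} → {A,C} (+1)
site 4, node HU: H={G} ∪ U={A} → {A,G} (+1)
site 4, node AHSU: AS={A,C} ∩ HU={A,G} → {A} (+0)
site 4, node MR: M={C} ∪ R={A} → {A,C} (+1)
site 4, node AHMRSU: AHSU={A} ∩ MR={A,C} → {A} (+0)
site 4, node AHLMRSU: AHMRSU={A} ∪ L={G} → {A,G} (+1)
site 5, node AS: A={A} ∩ S={A} → {A} (+0)
site 5, node HU: H={T} ∩ U={T} → {T} (+0)
site 5, node AHSU: AS={A} ∪ HU={T} → {A,T} (+1)
site 5, node MR: M={C} ∩ R={C} → {C} (+0)
site 5, node AHMRSU: AHSU={A,T} ∪ MR={C} → {A,C,T} (+1)
site 5, node AHLMRSU: AHMRSU={A,C,T} ∪ L={G} → {A,C,G,T} (+1)
site 6, node AS: A={T} ∪ S={A} → {A,T} (+1)
site 6, node HU: H={C} ∪ U={A} → {A,C} (+1)
site 6, node AHSU: AS={A,T} ∩ HU={A,C} → {A} (+0)
site 6, node MR: M={G} ∪ R={A} → {A,G} (+1)
site 6, node AHMRSU: AHSU={A} ∩ MR={A,G} → {A} (+0)
site 6, node AHLMRSU: AHMRSU={A} ∪ L={G} → {A,G} (+1)
site 7, node AS: A={A} ∪ S={T} → {A,T} (+1)
site 7, node HU: H={A} ∩ U={A} → {A} (+0)
site 7, node AHSU: AS={A,T} ∩ HU={A} → {A} (+0)
site 7, node MR: M={T} ∪ R={C} → {C,T} (+1)
site 7, node AHMRSU: AHSU={A} ∪ MR={C,T} → {A,C,T} (+1)
site 7, node AHLMRSU: AHMRSU={A,C,T} ∪ L={G} → {A,C,G,T} (+1)
per-site changes: [3, 3, 4, 3, 4, 3, 4, 4]; total = 28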